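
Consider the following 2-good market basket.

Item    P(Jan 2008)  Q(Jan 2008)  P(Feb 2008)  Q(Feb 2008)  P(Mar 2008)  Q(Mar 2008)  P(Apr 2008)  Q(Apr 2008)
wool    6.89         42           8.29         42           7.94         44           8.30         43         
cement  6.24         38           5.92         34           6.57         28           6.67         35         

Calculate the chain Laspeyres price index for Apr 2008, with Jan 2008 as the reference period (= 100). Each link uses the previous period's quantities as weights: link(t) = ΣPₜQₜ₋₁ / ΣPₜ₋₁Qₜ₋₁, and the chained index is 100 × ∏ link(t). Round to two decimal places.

Link Jan 2008→Feb 2008:
ΣP(Feb 2008)Q(Jan 2008) = 8.29×42 + 5.92×38 = 348.18 + 224.96 = 573.14
ΣP(Jan 2008)Q(Jan 2008) = 6.89×42 + 6.24×38 = 289.38 + 237.12 = 526.5
link = 573.14/526.5 = 1.088585
Link Feb 2008→Mar 2008:
ΣP(Mar 2008)Q(Feb 2008) = 7.94×42 + 6.57×34 = 333.48 + 223.38 = 556.86
ΣP(Feb 2008)Q(Feb 2008) = 8.29×42 + 5.92×34 = 348.18 + 201.28 = 549.46
link = 556.86/549.46 = 1.013468
Link Mar 2008→Apr 2008:
ΣP(Apr 2008)Q(Mar 2008) = 8.30×44 + 6.67×28 = 365.2 + 186.76 = 551.96
ΣP(Mar 2008)Q(Mar 2008) = 7.94×44 + 6.57×28 = 349.36 + 183.96 = 533.32
link = 551.96/533.32 = 1.034951
Chained index = 100 × 1.088585 × 1.013468 × 1.034951 = 114.1805

114.18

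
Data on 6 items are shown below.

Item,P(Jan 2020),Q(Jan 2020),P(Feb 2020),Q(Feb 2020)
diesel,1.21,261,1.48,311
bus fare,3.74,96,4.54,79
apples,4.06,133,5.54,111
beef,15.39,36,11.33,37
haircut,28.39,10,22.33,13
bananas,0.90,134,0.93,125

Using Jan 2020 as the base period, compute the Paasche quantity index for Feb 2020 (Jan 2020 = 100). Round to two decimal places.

Paasche quantity index uses current-period prices as weights.
ΣP(Feb 2020)·Q(Feb 2020) = 1.48×311 + 4.54×79 + 5.54×111 + 11.33×37 + 22.33×13 + 0.93×125 = 460.28 + 358.66 + 614.94 + 419.21 + 290.29 + 116.25 = 2259.63
ΣP(Feb 2020)·Q(Jan 2020) = 1.48×261 + 4.54×96 + 5.54×133 + 11.33×36 + 22.33×10 + 0.93×134 = 386.28 + 435.84 + 736.82 + 407.88 + 223.3 + 124.62 = 2314.74
Index = 2259.63 / 2314.74 × 100 = 97.6192

97.62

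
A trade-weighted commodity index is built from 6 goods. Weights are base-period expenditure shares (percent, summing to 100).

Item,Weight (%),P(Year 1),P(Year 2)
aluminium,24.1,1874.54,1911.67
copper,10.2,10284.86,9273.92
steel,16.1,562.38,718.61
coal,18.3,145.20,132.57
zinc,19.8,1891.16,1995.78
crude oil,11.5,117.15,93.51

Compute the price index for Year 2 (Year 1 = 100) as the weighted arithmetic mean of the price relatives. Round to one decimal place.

aluminium: 24.1 × (1911.67/1874.54) = 24.1 × 1.019808 = 24.5774
copper: 10.2 × (9273.92/10284.86) = 10.2 × 0.901706 = 9.1974
steel: 16.1 × (718.61/562.38) = 16.1 × 1.277801 = 20.5726
coal: 18.3 × (132.57/145.20) = 18.3 × 0.913017 = 16.7082
zinc: 19.8 × (1995.78/1891.16) = 19.8 × 1.055321 = 20.8953
crude oil: 11.5 × (93.51/117.15) = 11.5 × 0.798207 = 9.1794
Index = Σ wᵢ·(p₁ᵢ/p₀ᵢ) = 24.5774 + 9.1974 + 20.5726 + 16.7082 + 20.8953 + 9.1794 = 101.1303

101.1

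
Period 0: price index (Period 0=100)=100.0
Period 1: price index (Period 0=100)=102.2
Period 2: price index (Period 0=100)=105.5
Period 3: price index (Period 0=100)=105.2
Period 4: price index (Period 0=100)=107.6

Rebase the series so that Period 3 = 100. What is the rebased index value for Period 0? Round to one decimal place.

Rebased(Period 0) = 100.0 / 105.2 × 100 = 95.0570

95.1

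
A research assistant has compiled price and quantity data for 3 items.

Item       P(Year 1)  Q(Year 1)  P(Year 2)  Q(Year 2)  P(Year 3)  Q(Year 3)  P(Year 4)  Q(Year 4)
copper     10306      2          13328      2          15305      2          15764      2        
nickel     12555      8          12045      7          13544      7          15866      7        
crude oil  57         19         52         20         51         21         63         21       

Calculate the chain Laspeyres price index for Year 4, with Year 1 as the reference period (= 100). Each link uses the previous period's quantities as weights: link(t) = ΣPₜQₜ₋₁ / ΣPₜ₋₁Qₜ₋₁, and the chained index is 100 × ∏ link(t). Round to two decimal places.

130.39

Link Year 1→Year 2:
ΣP(Year 2)Q(Year 1) = 13328×2 + 12045×8 + 52×19 = 26656 + 96360 + 988 = 124004
ΣP(Year 1)Q(Year 1) = 10306×2 + 12555×8 + 57×19 = 20612 + 100440 + 1083 = 122135
link = 124004/122135 = 1.015303
Link Year 2→Year 3:
ΣP(Year 3)Q(Year 2) = 15305×2 + 13544×7 + 51×20 = 30610 + 94808 + 1020 = 126438
ΣP(Year 2)Q(Year 2) = 13328×2 + 12045×7 + 52×20 = 26656 + 84315 + 1040 = 112011
link = 126438/112011 = 1.128800
Link Year 3→Year 4:
ΣP(Year 4)Q(Year 3) = 15764×2 + 15866×7 + 63×21 = 31528 + 111062 + 1323 = 143913
ΣP(Year 3)Q(Year 3) = 15305×2 + 13544×7 + 51×21 = 30610 + 94808 + 1071 = 126489
link = 143913/126489 = 1.137751
Chained index = 100 × 1.015303 × 1.128800 × 1.137751 = 130.3946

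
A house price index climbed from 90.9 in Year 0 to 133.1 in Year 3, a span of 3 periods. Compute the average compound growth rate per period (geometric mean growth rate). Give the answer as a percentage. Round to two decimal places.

Growth factor = (133.1/90.9)^(1/3) = (1.464246)^(1/3) = 1.135546
Growth rate = 1.135546 − 1 = 0.135546 = 13.5546%

13.55%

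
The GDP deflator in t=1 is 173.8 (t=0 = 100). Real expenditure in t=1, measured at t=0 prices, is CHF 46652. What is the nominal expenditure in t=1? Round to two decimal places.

81081.18

Nominal = Real × (Index/100) = 46652 × (173.8/100)
        = 46652 × 1.738 = 81081.1760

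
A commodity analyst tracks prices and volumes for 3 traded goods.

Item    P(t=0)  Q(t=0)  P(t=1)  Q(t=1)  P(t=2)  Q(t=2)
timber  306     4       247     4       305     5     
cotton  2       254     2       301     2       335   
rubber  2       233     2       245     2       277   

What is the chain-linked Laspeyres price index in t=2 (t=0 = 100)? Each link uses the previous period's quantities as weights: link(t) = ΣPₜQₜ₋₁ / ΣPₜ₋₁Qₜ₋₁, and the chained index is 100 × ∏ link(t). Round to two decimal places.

99.22

Link t=0→t=1:
ΣP(t=1)Q(t=0) = 247×4 + 2×254 + 2×233 = 988 + 508 + 466 = 1962
ΣP(t=0)Q(t=0) = 306×4 + 2×254 + 2×233 = 1224 + 508 + 466 = 2198
link = 1962/2198 = 0.892630
Link t=1→t=2:
ΣP(t=2)Q(t=1) = 305×4 + 2×301 + 2×245 = 1220 + 602 + 490 = 2312
ΣP(t=1)Q(t=1) = 247×4 + 2×301 + 2×245 = 988 + 602 + 490 = 2080
link = 2312/2080 = 1.111538
Chained index = 100 × 0.892630 × 1.111538 = 99.2192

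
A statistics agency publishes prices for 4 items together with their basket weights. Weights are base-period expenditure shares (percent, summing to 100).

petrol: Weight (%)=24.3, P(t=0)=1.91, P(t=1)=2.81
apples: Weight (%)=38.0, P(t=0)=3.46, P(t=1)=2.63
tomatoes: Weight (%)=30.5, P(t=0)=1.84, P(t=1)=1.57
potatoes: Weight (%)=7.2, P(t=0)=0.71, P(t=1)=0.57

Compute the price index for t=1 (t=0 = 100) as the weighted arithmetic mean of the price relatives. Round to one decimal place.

96.4

petrol: 24.3 × (2.81/1.91) = 24.3 × 1.471204 = 35.7503
apples: 38.0 × (2.63/3.46) = 38.0 × 0.760116 = 28.8844
tomatoes: 30.5 × (1.57/1.84) = 30.5 × 0.853261 = 26.0245
potatoes: 7.2 × (0.57/0.71) = 7.2 × 0.802817 = 5.7803
Index = Σ wᵢ·(p₁ᵢ/p₀ᵢ) = 35.7503 + 28.8844 + 26.0245 + 5.7803 = 96.4394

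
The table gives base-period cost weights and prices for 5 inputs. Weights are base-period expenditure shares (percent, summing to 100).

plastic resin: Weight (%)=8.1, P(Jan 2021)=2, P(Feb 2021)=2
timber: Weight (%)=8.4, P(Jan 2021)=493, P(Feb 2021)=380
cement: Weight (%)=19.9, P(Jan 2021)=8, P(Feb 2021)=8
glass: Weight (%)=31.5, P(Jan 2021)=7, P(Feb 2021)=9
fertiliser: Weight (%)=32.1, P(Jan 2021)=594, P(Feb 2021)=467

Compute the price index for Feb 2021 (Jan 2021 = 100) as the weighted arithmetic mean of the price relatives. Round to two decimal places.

plastic resin: 8.1 × (2/2) = 8.1 × 1.000000 = 8.1000
timber: 8.4 × (380/493) = 8.4 × 0.770791 = 6.4746
cement: 19.9 × (8/8) = 19.9 × 1.000000 = 19.9000
glass: 31.5 × (9/7) = 31.5 × 1.285714 = 40.5000
fertiliser: 32.1 × (467/594) = 32.1 × 0.786195 = 25.2369
Index = Σ wᵢ·(p₁ᵢ/p₀ᵢ) = 8.1000 + 6.4746 + 19.9000 + 40.5000 + 25.2369 = 100.2115

100.21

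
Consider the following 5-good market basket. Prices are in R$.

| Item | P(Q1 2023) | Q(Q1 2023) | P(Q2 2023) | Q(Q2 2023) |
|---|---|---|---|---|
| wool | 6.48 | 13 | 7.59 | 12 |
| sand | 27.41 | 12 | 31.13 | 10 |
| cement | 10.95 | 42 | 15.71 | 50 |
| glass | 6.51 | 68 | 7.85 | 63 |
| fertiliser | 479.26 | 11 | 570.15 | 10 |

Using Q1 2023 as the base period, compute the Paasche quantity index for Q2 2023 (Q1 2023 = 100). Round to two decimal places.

Paasche quantity index uses current-period prices as weights.
ΣP(Q2 2023)·Q(Q2 2023) = 7.59×12 + 31.13×10 + 15.71×50 + 7.85×63 + 570.15×10 = 91.08 + 311.3 + 785.5 + 494.55 + 5701.5 = 7383.93
ΣP(Q2 2023)·Q(Q1 2023) = 7.59×13 + 31.13×12 + 15.71×42 + 7.85×68 + 570.15×11 = 98.67 + 373.56 + 659.82 + 533.8 + 6271.65 = 7937.5
Index = 7383.93 / 7937.5 × 100 = 93.0259

93.03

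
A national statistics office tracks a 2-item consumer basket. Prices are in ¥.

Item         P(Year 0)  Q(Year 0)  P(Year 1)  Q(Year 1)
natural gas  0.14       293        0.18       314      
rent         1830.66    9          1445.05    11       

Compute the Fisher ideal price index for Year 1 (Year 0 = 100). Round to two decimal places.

Laspeyres component (base-period weights):
ΣP(Year 1)Q(Year 0) = 0.18×293 + 1445.05×9 = 52.74 + 13005.45 = 13058.19
ΣP(Year 0)Q(Year 0) = 0.14×293 + 1830.66×9 = 41.02 + 16475.94 = 16516.96
L = 13058.19 / 16516.96 × 100 = 79.0593
Paasche component (current-period weights):
ΣP(Year 1)Q(Year 1) = 0.18×314 + 1445.05×11 = 56.52 + 15895.55 = 15952.07
ΣP(Year 0)Q(Year 1) = 0.14×314 + 1830.66×11 = 43.96 + 20137.26 = 20181.22
P = 15952.07 / 20181.22 × 100 = 79.0441
Fisher = √(L × P) = √(79.0593 × 79.0441) = 79.0517

79.05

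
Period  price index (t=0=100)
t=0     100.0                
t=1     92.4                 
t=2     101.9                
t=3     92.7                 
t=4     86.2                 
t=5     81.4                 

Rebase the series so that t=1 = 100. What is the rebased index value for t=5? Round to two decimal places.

88.10

Rebased(t=5) = 81.4 / 92.4 × 100 = 88.0952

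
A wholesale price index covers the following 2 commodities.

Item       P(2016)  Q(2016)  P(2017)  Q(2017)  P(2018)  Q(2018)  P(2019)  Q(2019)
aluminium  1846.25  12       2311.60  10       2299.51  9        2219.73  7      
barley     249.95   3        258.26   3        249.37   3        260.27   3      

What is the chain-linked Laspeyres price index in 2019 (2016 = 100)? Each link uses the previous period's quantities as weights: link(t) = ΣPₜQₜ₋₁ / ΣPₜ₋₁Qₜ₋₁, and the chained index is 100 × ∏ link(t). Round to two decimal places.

Link 2016→2017:
ΣP(2017)Q(2016) = 2311.60×12 + 258.26×3 = 27739.2 + 774.78 = 28513.98
ΣP(2016)Q(2016) = 1846.25×12 + 249.95×3 = 22155 + 749.85 = 22904.85
link = 28513.98/22904.85 = 1.244888
Link 2017→2018:
ΣP(2018)Q(2017) = 2299.51×10 + 249.37×3 = 22995.1 + 748.11 = 23743.21
ΣP(2017)Q(2017) = 2311.60×10 + 258.26×3 = 23116 + 774.78 = 23890.78
link = 23743.21/23890.78 = 0.993823
Link 2018→2019:
ΣP(2019)Q(2018) = 2219.73×9 + 260.27×3 = 19977.57 + 780.81 = 20758.38
ΣP(2018)Q(2018) = 2299.51×9 + 249.37×3 = 20695.59 + 748.11 = 21443.7
link = 20758.38/21443.7 = 0.968041
Chained index = 100 × 1.244888 × 0.993823 × 0.968041 = 119.7659

119.77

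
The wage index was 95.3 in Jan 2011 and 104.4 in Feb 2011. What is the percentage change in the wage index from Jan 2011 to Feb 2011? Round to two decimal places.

Change = (104.4 − 95.3) / 95.3 × 100
       = 9.1 / 95.3 × 100 = 9.5488%

9.55%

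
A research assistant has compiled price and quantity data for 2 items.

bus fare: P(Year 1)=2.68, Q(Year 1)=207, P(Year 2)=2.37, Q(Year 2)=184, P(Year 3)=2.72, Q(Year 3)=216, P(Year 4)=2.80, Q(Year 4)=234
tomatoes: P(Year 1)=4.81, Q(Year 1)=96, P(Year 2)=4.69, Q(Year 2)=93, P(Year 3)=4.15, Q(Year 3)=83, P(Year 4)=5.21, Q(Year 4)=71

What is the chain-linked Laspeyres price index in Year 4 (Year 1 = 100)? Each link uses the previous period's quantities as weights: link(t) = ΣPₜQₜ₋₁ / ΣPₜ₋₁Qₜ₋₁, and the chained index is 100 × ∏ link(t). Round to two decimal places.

104.68

Link Year 1→Year 2:
ΣP(Year 2)Q(Year 1) = 2.37×207 + 4.69×96 = 490.59 + 450.24 = 940.83
ΣP(Year 1)Q(Year 1) = 2.68×207 + 4.81×96 = 554.76 + 461.76 = 1016.52
link = 940.83/1016.52 = 0.925540
Link Year 2→Year 3:
ΣP(Year 3)Q(Year 2) = 2.72×184 + 4.15×93 = 500.48 + 385.95 = 886.43
ΣP(Year 2)Q(Year 2) = 2.37×184 + 4.69×93 = 436.08 + 436.17 = 872.25
link = 886.43/872.25 = 1.016257
Link Year 3→Year 4:
ΣP(Year 4)Q(Year 3) = 2.80×216 + 5.21×83 = 604.8 + 432.43 = 1037.23
ΣP(Year 3)Q(Year 3) = 2.72×216 + 4.15×83 = 587.52 + 344.45 = 931.97
link = 1037.23/931.97 = 1.112944
Chained index = 100 × 0.925540 × 1.016257 × 1.112944 = 104.6820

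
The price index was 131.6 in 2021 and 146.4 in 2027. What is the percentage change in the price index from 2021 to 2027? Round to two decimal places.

Change = (146.4 − 131.6) / 131.6 × 100
       = 14.8 / 131.6 × 100 = 11.2462%

11.25%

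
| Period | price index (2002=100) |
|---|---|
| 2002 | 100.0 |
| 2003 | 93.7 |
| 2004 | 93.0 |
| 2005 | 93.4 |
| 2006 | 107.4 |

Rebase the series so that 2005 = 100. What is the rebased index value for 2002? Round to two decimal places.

Rebased(2002) = 100.0 / 93.4 × 100 = 107.0664

107.07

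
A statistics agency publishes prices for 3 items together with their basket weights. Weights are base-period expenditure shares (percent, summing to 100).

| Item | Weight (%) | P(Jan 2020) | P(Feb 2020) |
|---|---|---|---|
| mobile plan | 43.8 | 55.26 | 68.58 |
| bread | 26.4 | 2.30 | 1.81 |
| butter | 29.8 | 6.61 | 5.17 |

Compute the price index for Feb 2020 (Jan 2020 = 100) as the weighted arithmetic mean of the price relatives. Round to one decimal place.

98.4

mobile plan: 43.8 × (68.58/55.26) = 43.8 × 1.241042 = 54.3577
bread: 26.4 × (1.81/2.30) = 26.4 × 0.786957 = 20.7757
butter: 29.8 × (5.17/6.61) = 29.8 × 0.782148 = 23.3080
Index = Σ wᵢ·(p₁ᵢ/p₀ᵢ) = 54.3577 + 20.7757 + 23.3080 = 98.4413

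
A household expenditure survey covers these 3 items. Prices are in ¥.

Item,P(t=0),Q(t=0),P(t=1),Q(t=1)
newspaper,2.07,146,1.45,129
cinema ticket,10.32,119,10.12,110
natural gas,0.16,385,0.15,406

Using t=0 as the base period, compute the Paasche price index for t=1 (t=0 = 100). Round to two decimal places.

Paasche price index uses current-period quantities as weights.
ΣP(t=1)·Q(t=1) = 1.45×129 + 10.12×110 + 0.15×406 = 187.05 + 1113.2 + 60.9 = 1361.15
ΣP(t=0)·Q(t=1) = 2.07×129 + 10.32×110 + 0.16×406 = 267.03 + 1135.2 + 64.96 = 1467.19
Index = 1361.15 / 1467.19 × 100 = 92.7726

92.77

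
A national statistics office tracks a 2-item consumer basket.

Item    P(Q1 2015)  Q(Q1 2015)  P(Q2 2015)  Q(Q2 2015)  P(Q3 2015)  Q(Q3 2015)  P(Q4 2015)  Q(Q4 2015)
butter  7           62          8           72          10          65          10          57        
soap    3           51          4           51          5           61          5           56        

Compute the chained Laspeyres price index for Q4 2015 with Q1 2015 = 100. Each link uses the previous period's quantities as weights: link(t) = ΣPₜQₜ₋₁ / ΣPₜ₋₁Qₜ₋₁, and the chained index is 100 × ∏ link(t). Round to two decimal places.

Link Q1 2015→Q2 2015:
ΣP(Q2 2015)Q(Q1 2015) = 8×62 + 4×51 = 496 + 204 = 700
ΣP(Q1 2015)Q(Q1 2015) = 7×62 + 3×51 = 434 + 153 = 587
link = 700/587 = 1.192504
Link Q2 2015→Q3 2015:
ΣP(Q3 2015)Q(Q2 2015) = 10×72 + 5×51 = 720 + 255 = 975
ΣP(Q2 2015)Q(Q2 2015) = 8×72 + 4×51 = 576 + 204 = 780
link = 975/780 = 1.250000
Link Q3 2015→Q4 2015:
ΣP(Q4 2015)Q(Q3 2015) = 10×65 + 5×61 = 650 + 305 = 955
ΣP(Q3 2015)Q(Q3 2015) = 10×65 + 5×61 = 650 + 305 = 955
link = 955/955 = 1.000000
Chained index = 100 × 1.192504 × 1.250000 × 1.000000 = 149.0630

149.06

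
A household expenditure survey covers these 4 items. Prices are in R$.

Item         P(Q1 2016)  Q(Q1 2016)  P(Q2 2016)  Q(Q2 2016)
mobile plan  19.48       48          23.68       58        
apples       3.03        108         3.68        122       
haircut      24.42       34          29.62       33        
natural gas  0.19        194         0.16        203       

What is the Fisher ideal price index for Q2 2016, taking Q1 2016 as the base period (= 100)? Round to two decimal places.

120.82

Laspeyres component (base-period weights):
ΣP(Q2 2016)Q(Q1 2016) = 23.68×48 + 3.68×108 + 29.62×34 + 0.16×194 = 1136.64 + 397.44 + 1007.08 + 31.04 = 2572.2
ΣP(Q1 2016)Q(Q1 2016) = 19.48×48 + 3.03×108 + 24.42×34 + 0.19×194 = 935.04 + 327.24 + 830.28 + 36.86 = 2129.42
L = 2572.2 / 2129.42 × 100 = 120.7935
Paasche component (current-period weights):
ΣP(Q2 2016)Q(Q2 2016) = 23.68×58 + 3.68×122 + 29.62×33 + 0.16×203 = 1373.44 + 448.96 + 977.46 + 32.48 = 2832.34
ΣP(Q1 2016)Q(Q2 2016) = 19.48×58 + 3.03×122 + 24.42×33 + 0.19×203 = 1129.84 + 369.66 + 805.86 + 38.57 = 2343.93
P = 2832.34 / 2343.93 × 100 = 120.8372
Fisher = √(L × P) = √(120.7935 × 120.8372) = 120.8153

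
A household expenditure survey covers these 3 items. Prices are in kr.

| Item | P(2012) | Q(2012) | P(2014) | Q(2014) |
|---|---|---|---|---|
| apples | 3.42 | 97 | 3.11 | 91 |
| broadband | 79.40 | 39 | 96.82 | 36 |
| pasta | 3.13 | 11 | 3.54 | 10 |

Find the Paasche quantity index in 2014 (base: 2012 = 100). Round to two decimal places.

Paasche quantity index uses current-period prices as weights.
ΣP(2014)·Q(2014) = 3.11×91 + 96.82×36 + 3.54×10 = 283.01 + 3485.52 + 35.4 = 3803.93
ΣP(2014)·Q(2012) = 3.11×97 + 96.82×39 + 3.54×11 = 301.67 + 3775.98 + 38.94 = 4116.59
Index = 3803.93 / 4116.59 × 100 = 92.4049

92.40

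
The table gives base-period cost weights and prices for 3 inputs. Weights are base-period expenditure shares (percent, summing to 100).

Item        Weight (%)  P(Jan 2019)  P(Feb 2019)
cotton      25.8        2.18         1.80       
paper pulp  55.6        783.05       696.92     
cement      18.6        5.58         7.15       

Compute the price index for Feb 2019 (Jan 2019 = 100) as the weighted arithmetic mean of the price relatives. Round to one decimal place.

94.6

cotton: 25.8 × (1.80/2.18) = 25.8 × 0.825688 = 21.3028
paper pulp: 55.6 × (696.92/783.05) = 55.6 × 0.890007 = 49.4844
cement: 18.6 × (7.15/5.58) = 18.6 × 1.281362 = 23.8333
Index = Σ wᵢ·(p₁ᵢ/p₀ᵢ) = 21.3028 + 49.4844 + 23.8333 = 94.6205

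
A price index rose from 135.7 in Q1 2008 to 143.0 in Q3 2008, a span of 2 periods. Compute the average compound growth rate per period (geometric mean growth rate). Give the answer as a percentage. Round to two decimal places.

2.65%

Growth factor = (143.0/135.7)^(1/2) = (1.053795)^(1/2) = 1.026545
Growth rate = 1.026545 − 1 = 0.026545 = 2.6545%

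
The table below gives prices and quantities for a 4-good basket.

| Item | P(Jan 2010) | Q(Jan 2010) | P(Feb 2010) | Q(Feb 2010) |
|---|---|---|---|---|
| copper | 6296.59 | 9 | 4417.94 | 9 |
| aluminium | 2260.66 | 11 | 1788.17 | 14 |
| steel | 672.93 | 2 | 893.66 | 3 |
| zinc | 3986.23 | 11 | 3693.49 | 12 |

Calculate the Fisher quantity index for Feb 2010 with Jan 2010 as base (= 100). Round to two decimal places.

109.40

Laspeyres component (base-period weights):
ΣP(Jan 2010)Q(Feb 2010) = 6296.59×9 + 2260.66×14 + 672.93×3 + 3986.23×12 = 56669.31 + 31649.24 + 2018.79 + 47834.76 = 138172.1
ΣP(Jan 2010)Q(Jan 2010) = 6296.59×9 + 2260.66×11 + 672.93×2 + 3986.23×11 = 56669.31 + 24867.26 + 1345.86 + 43848.53 = 126730.96
L = 138172.1 / 126730.96 × 100 = 109.0279
Paasche component (current-period weights):
ΣP(Feb 2010)Q(Feb 2010) = 4417.94×9 + 1788.17×14 + 893.66×3 + 3693.49×12 = 39761.46 + 25034.38 + 2680.98 + 44321.88 = 111798.7
ΣP(Feb 2010)Q(Jan 2010) = 4417.94×9 + 1788.17×11 + 893.66×2 + 3693.49×11 = 39761.46 + 19669.87 + 1787.32 + 40628.39 = 101847.04
P = 111798.7 / 101847.04 × 100 = 109.7712
Fisher = √(L × P) = √(109.0279 × 109.7712) = 109.3989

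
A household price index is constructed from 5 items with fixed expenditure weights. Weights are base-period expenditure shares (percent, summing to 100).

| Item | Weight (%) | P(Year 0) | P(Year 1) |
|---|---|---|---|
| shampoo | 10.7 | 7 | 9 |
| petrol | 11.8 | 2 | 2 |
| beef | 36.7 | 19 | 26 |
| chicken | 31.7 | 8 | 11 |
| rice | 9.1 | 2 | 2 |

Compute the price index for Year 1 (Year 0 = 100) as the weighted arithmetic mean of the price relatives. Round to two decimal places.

128.47

shampoo: 10.7 × (9/7) = 10.7 × 1.285714 = 13.7571
petrol: 11.8 × (2/2) = 11.8 × 1.000000 = 11.8000
beef: 36.7 × (26/19) = 36.7 × 1.368421 = 50.2211
chicken: 31.7 × (11/8) = 31.7 × 1.375000 = 43.5875
rice: 9.1 × (2/2) = 9.1 × 1.000000 = 9.1000
Index = Σ wᵢ·(p₁ᵢ/p₀ᵢ) = 13.7571 + 11.8000 + 50.2211 + 43.5875 + 9.1000 = 128.4657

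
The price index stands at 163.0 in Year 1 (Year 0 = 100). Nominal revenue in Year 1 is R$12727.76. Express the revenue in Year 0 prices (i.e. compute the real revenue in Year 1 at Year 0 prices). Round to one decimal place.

Real = Nominal ÷ (Index/100) = 12727.76 ÷ (163.0/100)
     = 12727.76 ÷ 1.630 = 7808.4417

7808.4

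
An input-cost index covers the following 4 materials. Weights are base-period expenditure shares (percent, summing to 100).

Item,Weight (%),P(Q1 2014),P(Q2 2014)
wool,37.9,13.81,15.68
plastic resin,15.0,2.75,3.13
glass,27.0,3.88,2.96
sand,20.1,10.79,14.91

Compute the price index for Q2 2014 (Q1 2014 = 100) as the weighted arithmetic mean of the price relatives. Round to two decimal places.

108.48

wool: 37.9 × (15.68/13.81) = 37.9 × 1.135409 = 43.0320
plastic resin: 15.0 × (3.13/2.75) = 15.0 × 1.138182 = 17.0727
glass: 27.0 × (2.96/3.88) = 27.0 × 0.762887 = 20.5979
sand: 20.1 × (14.91/10.79) = 20.1 × 1.381835 = 27.7749
Index = Σ wᵢ·(p₁ᵢ/p₀ᵢ) = 43.0320 + 17.0727 + 20.5979 + 27.7749 = 108.4776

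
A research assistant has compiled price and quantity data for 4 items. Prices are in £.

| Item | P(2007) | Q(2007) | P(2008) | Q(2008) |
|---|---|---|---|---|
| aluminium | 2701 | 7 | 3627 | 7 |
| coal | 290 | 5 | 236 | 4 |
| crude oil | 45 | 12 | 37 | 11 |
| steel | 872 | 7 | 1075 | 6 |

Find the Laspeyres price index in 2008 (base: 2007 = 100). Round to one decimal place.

127.9

Laspeyres price index uses base-period quantities as weights.
ΣP(2008)·Q(2007) = 3627×7 + 236×5 + 37×12 + 1075×7 = 25389 + 1180 + 444 + 7525 = 34538
ΣP(2007)·Q(2007) = 2701×7 + 290×5 + 45×12 + 872×7 = 18907 + 1450 + 540 + 6104 = 27001
Index = 34538 / 27001 × 100 = 127.9138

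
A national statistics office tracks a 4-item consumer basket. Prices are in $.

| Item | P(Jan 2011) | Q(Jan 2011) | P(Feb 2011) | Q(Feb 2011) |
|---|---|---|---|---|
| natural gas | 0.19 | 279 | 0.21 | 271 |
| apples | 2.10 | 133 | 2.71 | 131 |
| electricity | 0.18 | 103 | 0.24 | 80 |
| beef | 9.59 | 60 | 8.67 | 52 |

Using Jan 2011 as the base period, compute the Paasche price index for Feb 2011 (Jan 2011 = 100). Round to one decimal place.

105.0

Paasche price index uses current-period quantities as weights.
ΣP(Feb 2011)·Q(Feb 2011) = 0.21×271 + 2.71×131 + 0.24×80 + 8.67×52 = 56.91 + 355.01 + 19.2 + 450.84 = 881.96
ΣP(Jan 2011)·Q(Feb 2011) = 0.19×271 + 2.10×131 + 0.18×80 + 9.59×52 = 51.49 + 275.1 + 14.4 + 498.68 = 839.67
Index = 881.96 / 839.67 × 100 = 105.0365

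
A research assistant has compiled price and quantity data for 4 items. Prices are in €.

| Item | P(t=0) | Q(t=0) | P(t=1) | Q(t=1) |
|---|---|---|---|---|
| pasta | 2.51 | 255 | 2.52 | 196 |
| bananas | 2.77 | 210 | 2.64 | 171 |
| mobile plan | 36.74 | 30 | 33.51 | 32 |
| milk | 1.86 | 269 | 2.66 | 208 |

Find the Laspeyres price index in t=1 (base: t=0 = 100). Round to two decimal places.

Laspeyres price index uses base-period quantities as weights.
ΣP(t=1)·Q(t=0) = 2.52×255 + 2.64×210 + 33.51×30 + 2.66×269 = 642.6 + 554.4 + 1005.3 + 715.54 = 2917.84
ΣP(t=0)·Q(t=0) = 2.51×255 + 2.77×210 + 36.74×30 + 1.86×269 = 640.05 + 581.7 + 1102.2 + 500.34 = 2824.29
Index = 2917.84 / 2824.29 × 100 = 103.3123

103.31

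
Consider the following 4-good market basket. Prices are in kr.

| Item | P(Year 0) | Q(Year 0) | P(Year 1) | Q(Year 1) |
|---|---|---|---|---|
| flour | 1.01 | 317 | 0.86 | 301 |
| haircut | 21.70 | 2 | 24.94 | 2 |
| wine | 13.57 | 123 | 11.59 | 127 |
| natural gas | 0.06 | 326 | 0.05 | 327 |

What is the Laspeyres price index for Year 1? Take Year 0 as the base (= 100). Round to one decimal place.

Laspeyres price index uses base-period quantities as weights.
ΣP(Year 1)·Q(Year 0) = 0.86×317 + 24.94×2 + 11.59×123 + 0.05×326 = 272.62 + 49.88 + 1425.57 + 16.3 = 1764.37
ΣP(Year 0)·Q(Year 0) = 1.01×317 + 21.70×2 + 13.57×123 + 0.06×326 = 320.17 + 43.4 + 1669.11 + 19.56 = 2052.24
Index = 1764.37 / 2052.24 × 100 = 85.9729

86.0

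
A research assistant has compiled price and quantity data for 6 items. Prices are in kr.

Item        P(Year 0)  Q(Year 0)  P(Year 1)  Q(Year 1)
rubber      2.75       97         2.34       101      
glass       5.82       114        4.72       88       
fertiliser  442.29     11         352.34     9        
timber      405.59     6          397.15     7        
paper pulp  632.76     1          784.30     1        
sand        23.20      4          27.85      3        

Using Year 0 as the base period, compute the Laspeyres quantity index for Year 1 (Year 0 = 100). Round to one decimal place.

92.8

Laspeyres quantity index uses base-period prices as weights.
ΣP(Year 0)·Q(Year 1) = 2.75×101 + 5.82×88 + 442.29×9 + 405.59×7 + 632.76×1 + 23.20×3 = 277.75 + 512.16 + 3980.61 + 2839.13 + 632.76 + 69.6 = 8312.01
ΣP(Year 0)·Q(Year 0) = 2.75×97 + 5.82×114 + 442.29×11 + 405.59×6 + 632.76×1 + 23.20×4 = 266.75 + 663.48 + 4865.19 + 2433.54 + 632.76 + 92.8 = 8954.52
Index = 8312.01 / 8954.52 × 100 = 92.8247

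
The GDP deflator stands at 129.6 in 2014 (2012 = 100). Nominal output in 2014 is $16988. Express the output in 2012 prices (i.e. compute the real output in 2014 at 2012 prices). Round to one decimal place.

13108.0

Real = Nominal ÷ (Index/100) = 16988 ÷ (129.6/100)
     = 16988 ÷ 1.296 = 13108.0247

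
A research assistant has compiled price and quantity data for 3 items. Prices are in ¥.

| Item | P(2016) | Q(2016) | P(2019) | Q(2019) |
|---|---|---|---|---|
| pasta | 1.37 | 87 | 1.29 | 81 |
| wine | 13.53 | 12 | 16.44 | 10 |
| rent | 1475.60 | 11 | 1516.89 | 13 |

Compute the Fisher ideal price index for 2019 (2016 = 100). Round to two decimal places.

Laspeyres component (base-period weights):
ΣP(2019)Q(2016) = 1.29×87 + 16.44×12 + 1516.89×11 = 112.23 + 197.28 + 16685.79 = 16995.3
ΣP(2016)Q(2016) = 1.37×87 + 13.53×12 + 1475.60×11 = 119.19 + 162.36 + 16231.6 = 16513.15
L = 16995.3 / 16513.15 × 100 = 102.9198
Paasche component (current-period weights):
ΣP(2019)Q(2019) = 1.29×81 + 16.44×10 + 1516.89×13 = 104.49 + 164.4 + 19719.57 = 19988.46
ΣP(2016)Q(2019) = 1.37×81 + 13.53×10 + 1475.60×13 = 110.97 + 135.3 + 19182.8 = 19429.07
P = 19988.46 / 19429.07 × 100 = 102.8791
Fisher = √(L × P) = √(102.9198 × 102.8791) = 102.8995

102.90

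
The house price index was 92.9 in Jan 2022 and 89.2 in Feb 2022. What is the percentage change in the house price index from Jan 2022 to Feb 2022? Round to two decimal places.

-3.98%

Change = (89.2 − 92.9) / 92.9 × 100
       = -3.7 / 92.9 × 100 = -3.9828%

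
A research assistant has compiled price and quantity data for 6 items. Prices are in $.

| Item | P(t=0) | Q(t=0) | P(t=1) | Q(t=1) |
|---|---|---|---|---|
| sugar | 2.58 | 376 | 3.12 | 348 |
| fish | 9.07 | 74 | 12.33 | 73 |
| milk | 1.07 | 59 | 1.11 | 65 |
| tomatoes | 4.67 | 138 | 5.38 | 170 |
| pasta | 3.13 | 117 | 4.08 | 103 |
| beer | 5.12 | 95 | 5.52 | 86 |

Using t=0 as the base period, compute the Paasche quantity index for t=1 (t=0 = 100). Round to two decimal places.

Paasche quantity index uses current-period prices as weights.
ΣP(t=1)·Q(t=1) = 3.12×348 + 12.33×73 + 1.11×65 + 5.38×170 + 4.08×103 + 5.52×86 = 1085.76 + 900.09 + 72.15 + 914.6 + 420.24 + 474.72 = 3867.56
ΣP(t=1)·Q(t=0) = 3.12×376 + 12.33×74 + 1.11×59 + 5.38×138 + 4.08×117 + 5.52×95 = 1173.12 + 912.42 + 65.49 + 742.44 + 477.36 + 524.4 = 3895.23
Index = 3867.56 / 3895.23 × 100 = 99.2896

99.29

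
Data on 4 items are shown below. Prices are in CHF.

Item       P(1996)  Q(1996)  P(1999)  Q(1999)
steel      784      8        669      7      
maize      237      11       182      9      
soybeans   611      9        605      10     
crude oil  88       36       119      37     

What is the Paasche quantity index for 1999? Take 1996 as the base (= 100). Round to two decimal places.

98.19

Paasche quantity index uses current-period prices as weights.
ΣP(1999)·Q(1999) = 669×7 + 182×9 + 605×10 + 119×37 = 4683 + 1638 + 6050 + 4403 = 16774
ΣP(1999)·Q(1996) = 669×8 + 182×11 + 605×9 + 119×36 = 5352 + 2002 + 5445 + 4284 = 17083
Index = 16774 / 17083 × 100 = 98.1912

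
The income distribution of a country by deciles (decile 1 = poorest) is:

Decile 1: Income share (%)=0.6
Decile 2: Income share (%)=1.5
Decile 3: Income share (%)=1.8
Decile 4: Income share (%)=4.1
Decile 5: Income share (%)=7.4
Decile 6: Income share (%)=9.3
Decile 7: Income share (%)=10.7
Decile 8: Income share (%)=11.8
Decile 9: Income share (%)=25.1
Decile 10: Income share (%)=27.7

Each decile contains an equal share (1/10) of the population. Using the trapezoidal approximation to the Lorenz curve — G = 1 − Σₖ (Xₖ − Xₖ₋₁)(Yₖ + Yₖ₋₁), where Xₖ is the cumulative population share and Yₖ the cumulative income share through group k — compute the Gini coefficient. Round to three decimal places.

0.481

Cumulative income shares Yₖ: 0.0060, 0.0210, 0.0390, 0.0800, 0.1540, 0.2470, 0.3540, 0.4720, 0.7230, 1.0000
Σ (Xₖ−Xₖ₋₁)(Yₖ+Yₖ₋₁) = (1/10)(0.0060+0.0000) + (1/10)(0.0210+0.0060) + (1/10)(0.0390+0.0210) + (1/10)(0.0800+0.0390) + (1/10)(0.1540+0.0800) + (1/10)(0.2470+0.1540) + (1/10)(0.3540+0.2470) + (1/10)(0.4720+0.3540) + (1/10)(0.7230+0.4720) + (1/10)(1.0000+0.7230)
  = 0.0006 + 0.0027 + 0.0060 + 0.0119 + 0.0234 + 0.0401 + 0.0601 + 0.0826 + 0.1195 + 0.1723 = 0.5192
G = 1 − 0.5192 = 0.4808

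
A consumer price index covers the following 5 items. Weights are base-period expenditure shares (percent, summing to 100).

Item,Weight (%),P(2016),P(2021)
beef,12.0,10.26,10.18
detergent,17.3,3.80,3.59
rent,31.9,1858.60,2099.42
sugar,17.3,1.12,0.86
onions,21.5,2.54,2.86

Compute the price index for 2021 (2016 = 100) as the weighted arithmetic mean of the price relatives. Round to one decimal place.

beef: 12.0 × (10.18/10.26) = 12.0 × 0.992203 = 11.9064
detergent: 17.3 × (3.59/3.80) = 17.3 × 0.944737 = 16.3439
rent: 31.9 × (2099.42/1858.60) = 31.9 × 1.129571 = 36.0333
sugar: 17.3 × (0.86/1.12) = 17.3 × 0.767857 = 13.2839
onions: 21.5 × (2.86/2.54) = 21.5 × 1.125984 = 24.2087
Index = Σ wᵢ·(p₁ᵢ/p₀ᵢ) = 11.9064 + 16.3439 + 36.0333 + 13.2839 + 24.2087 = 101.7763

101.8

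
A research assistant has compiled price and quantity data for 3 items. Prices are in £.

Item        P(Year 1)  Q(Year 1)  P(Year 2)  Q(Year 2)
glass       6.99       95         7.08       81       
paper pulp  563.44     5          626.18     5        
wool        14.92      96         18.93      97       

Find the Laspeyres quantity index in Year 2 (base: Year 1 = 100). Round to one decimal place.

98.3

Laspeyres quantity index uses base-period prices as weights.
ΣP(Year 1)·Q(Year 2) = 6.99×81 + 563.44×5 + 14.92×97 = 566.19 + 2817.2 + 1447.24 = 4830.63
ΣP(Year 1)·Q(Year 1) = 6.99×95 + 563.44×5 + 14.92×96 = 664.05 + 2817.2 + 1432.32 = 4913.57
Index = 4830.63 / 4913.57 × 100 = 98.3120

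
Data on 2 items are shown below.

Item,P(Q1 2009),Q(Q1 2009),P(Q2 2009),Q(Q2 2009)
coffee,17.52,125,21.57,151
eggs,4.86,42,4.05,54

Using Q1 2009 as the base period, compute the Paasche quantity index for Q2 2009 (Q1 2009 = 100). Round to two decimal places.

121.26

Paasche quantity index uses current-period prices as weights.
ΣP(Q2 2009)·Q(Q2 2009) = 21.57×151 + 4.05×54 = 3257.07 + 218.7 = 3475.77
ΣP(Q2 2009)·Q(Q1 2009) = 21.57×125 + 4.05×42 = 2696.25 + 170.1 = 2866.35
Index = 3475.77 / 2866.35 × 100 = 121.2612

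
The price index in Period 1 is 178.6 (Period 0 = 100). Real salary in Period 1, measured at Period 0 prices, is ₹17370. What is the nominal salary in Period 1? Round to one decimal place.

Nominal = Real × (Index/100) = 17370 × (178.6/100)
        = 17370 × 1.786 = 31022.8200

31022.8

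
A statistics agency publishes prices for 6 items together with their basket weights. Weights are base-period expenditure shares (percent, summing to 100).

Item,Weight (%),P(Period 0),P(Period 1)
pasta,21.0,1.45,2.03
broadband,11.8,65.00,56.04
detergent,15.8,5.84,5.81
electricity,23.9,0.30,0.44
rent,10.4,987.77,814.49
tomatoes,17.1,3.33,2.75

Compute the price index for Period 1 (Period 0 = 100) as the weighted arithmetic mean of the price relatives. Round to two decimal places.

113.04

pasta: 21.0 × (2.03/1.45) = 21.0 × 1.400000 = 29.4000
broadband: 11.8 × (56.04/65.00) = 11.8 × 0.862154 = 10.1734
detergent: 15.8 × (5.81/5.84) = 15.8 × 0.994863 = 15.7188
electricity: 23.9 × (0.44/0.30) = 23.9 × 1.466667 = 35.0533
rent: 10.4 × (814.49/987.77) = 10.4 × 0.824575 = 8.5756
tomatoes: 17.1 × (2.75/3.33) = 17.1 × 0.825826 = 14.1216
Index = Σ wᵢ·(p₁ᵢ/p₀ᵢ) = 29.4000 + 10.1734 + 15.7188 + 35.0533 + 8.5756 + 14.1216 = 113.0428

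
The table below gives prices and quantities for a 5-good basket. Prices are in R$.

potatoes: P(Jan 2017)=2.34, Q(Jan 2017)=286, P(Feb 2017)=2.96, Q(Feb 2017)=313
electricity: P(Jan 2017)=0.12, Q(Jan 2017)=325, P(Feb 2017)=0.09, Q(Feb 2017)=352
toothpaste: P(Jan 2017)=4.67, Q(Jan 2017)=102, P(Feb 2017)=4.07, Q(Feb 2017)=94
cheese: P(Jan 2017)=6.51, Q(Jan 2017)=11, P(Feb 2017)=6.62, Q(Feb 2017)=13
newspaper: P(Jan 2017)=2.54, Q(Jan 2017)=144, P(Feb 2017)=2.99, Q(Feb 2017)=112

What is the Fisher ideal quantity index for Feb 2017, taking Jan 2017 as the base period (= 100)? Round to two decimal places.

97.88

Laspeyres component (base-period weights):
ΣP(Jan 2017)Q(Feb 2017) = 2.34×313 + 0.12×352 + 4.67×94 + 6.51×13 + 2.54×112 = 732.42 + 42.24 + 438.98 + 84.63 + 284.48 = 1582.75
ΣP(Jan 2017)Q(Jan 2017) = 2.34×286 + 0.12×325 + 4.67×102 + 6.51×11 + 2.54×144 = 669.24 + 39 + 476.34 + 71.61 + 365.76 = 1621.95
L = 1582.75 / 1621.95 × 100 = 97.5832
Paasche component (current-period weights):
ΣP(Feb 2017)Q(Feb 2017) = 2.96×313 + 0.09×352 + 4.07×94 + 6.62×13 + 2.99×112 = 926.48 + 31.68 + 382.58 + 86.06 + 334.88 = 1761.68
ΣP(Feb 2017)Q(Jan 2017) = 2.96×286 + 0.09×325 + 4.07×102 + 6.62×11 + 2.99×144 = 846.56 + 29.25 + 415.14 + 72.82 + 430.56 = 1794.33
P = 1761.68 / 1794.33 × 100 = 98.1804
Fisher = √(L × P) = √(97.5832 × 98.1804) = 97.8813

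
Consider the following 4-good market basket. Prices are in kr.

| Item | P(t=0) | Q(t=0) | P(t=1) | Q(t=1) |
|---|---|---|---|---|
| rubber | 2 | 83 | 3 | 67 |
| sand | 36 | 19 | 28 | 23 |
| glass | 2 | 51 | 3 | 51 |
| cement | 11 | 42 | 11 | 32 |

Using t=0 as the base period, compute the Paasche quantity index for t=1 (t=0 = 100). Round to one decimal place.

96.7

Paasche quantity index uses current-period prices as weights.
ΣP(t=1)·Q(t=1) = 3×67 + 28×23 + 3×51 + 11×32 = 201 + 644 + 153 + 352 = 1350
ΣP(t=1)·Q(t=0) = 3×83 + 28×19 + 3×51 + 11×42 = 249 + 532 + 153 + 462 = 1396
Index = 1350 / 1396 × 100 = 96.7049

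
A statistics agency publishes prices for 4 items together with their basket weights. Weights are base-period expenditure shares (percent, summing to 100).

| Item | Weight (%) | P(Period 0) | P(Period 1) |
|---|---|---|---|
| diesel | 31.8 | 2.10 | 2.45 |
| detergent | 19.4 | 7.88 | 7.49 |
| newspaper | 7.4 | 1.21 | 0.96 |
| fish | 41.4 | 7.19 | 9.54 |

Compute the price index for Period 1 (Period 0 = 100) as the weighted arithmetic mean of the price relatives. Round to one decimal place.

diesel: 31.8 × (2.45/2.10) = 31.8 × 1.166667 = 37.1000
detergent: 19.4 × (7.49/7.88) = 19.4 × 0.950508 = 18.4398
newspaper: 7.4 × (0.96/1.21) = 7.4 × 0.793388 = 5.8711
fish: 41.4 × (9.54/7.19) = 41.4 × 1.326843 = 54.9313
Index = Σ wᵢ·(p₁ᵢ/p₀ᵢ) = 37.1000 + 18.4398 + 5.8711 + 54.9313 = 116.3422

116.3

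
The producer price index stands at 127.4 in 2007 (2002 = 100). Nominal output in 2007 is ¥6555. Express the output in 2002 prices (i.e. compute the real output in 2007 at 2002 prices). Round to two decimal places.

5145.21

Real = Nominal ÷ (Index/100) = 6555 ÷ (127.4/100)
     = 6555 ÷ 1.274 = 5145.2119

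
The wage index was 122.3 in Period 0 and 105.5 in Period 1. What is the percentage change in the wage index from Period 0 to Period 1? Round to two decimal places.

Change = (105.5 − 122.3) / 122.3 × 100
       = -16.8 / 122.3 × 100 = -13.7367%

-13.74%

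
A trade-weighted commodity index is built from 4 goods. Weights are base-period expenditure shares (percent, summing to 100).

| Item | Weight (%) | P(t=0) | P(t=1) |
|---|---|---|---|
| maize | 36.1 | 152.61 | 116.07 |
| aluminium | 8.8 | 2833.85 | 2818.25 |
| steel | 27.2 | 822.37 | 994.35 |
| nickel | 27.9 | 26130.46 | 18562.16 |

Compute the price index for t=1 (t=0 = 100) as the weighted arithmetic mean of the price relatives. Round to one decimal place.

maize: 36.1 × (116.07/152.61) = 36.1 × 0.760566 = 27.4564
aluminium: 8.8 × (2818.25/2833.85) = 8.8 × 0.994495 = 8.7516
steel: 27.2 × (994.35/822.37) = 27.2 × 1.209127 = 32.8883
nickel: 27.9 × (18562.16/26130.46) = 27.9 × 0.710365 = 19.8192
Index = Σ wᵢ·(p₁ᵢ/p₀ᵢ) = 27.4564 + 8.7516 + 32.8883 + 19.8192 = 88.9154

88.9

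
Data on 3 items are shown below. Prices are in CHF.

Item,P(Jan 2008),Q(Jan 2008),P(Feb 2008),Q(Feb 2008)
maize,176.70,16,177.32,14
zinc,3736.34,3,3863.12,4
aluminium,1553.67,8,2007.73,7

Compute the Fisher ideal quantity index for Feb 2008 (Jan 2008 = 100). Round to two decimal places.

Laspeyres component (base-period weights):
ΣP(Jan 2008)Q(Feb 2008) = 176.70×14 + 3736.34×4 + 1553.67×7 = 2473.8 + 14945.36 + 10875.69 = 28294.85
ΣP(Jan 2008)Q(Jan 2008) = 176.70×16 + 3736.34×3 + 1553.67×8 = 2827.2 + 11209.02 + 12429.36 = 26465.58
L = 28294.85 / 26465.58 × 100 = 106.9119
Paasche component (current-period weights):
ΣP(Feb 2008)Q(Feb 2008) = 177.32×14 + 3863.12×4 + 2007.73×7 = 2482.48 + 15452.48 + 14054.11 = 31989.07
ΣP(Feb 2008)Q(Jan 2008) = 177.32×16 + 3863.12×3 + 2007.73×8 = 2837.12 + 11589.36 + 16061.84 = 30488.32
P = 31989.07 / 30488.32 × 100 = 104.9224
Fisher = √(L × P) = √(106.9119 × 104.9224) = 105.9125

105.91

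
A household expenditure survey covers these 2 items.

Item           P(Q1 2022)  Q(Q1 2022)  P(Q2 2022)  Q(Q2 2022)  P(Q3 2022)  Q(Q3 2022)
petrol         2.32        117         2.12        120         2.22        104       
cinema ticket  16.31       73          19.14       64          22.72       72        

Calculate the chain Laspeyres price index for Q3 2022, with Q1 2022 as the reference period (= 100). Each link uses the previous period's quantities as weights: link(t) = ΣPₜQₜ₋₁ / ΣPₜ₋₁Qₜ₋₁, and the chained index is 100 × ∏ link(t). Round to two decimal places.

Link Q1 2022→Q2 2022:
ΣP(Q2 2022)Q(Q1 2022) = 2.12×117 + 19.14×73 = 248.04 + 1397.22 = 1645.26
ΣP(Q1 2022)Q(Q1 2022) = 2.32×117 + 16.31×73 = 271.44 + 1190.63 = 1462.07
link = 1645.26/1462.07 = 1.125295
Link Q2 2022→Q3 2022:
ΣP(Q3 2022)Q(Q2 2022) = 2.22×120 + 22.72×64 = 266.4 + 1454.08 = 1720.48
ΣP(Q2 2022)Q(Q2 2022) = 2.12×120 + 19.14×64 = 254.4 + 1224.96 = 1479.36
link = 1720.48/1479.36 = 1.162989
Chained index = 100 × 1.125295 × 1.162989 = 130.8706

130.87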